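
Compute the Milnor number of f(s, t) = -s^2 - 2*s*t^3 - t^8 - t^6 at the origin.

7

The Hessian of f at 0 has rank 1. Corank 1: A-series; mu = 7 gives A_7.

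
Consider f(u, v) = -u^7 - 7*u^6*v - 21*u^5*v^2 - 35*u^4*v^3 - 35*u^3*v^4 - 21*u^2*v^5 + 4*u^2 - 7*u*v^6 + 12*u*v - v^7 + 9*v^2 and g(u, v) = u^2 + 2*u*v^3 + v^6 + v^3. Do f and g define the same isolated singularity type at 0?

No.

The Hessian of f at 0 has rank 1. Corank 1: A-series; mu = 6 gives A_6. The Hessian of g at 0 has rank 1. Corank 1: A-series; mu = 2 gives A_2. f is A_6 but g is A_2, hence not right-equivalent.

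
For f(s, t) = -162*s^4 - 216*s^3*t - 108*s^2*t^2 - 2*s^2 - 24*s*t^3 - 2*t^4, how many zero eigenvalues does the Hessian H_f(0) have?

Hessian at 0 has rank 1.

1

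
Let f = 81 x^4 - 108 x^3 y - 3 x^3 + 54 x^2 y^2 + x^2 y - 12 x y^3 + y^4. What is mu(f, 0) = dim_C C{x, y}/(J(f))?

5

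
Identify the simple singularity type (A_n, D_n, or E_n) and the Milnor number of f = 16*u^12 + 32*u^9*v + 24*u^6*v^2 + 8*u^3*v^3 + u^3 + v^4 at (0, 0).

The Hessian of f at 0 has rank 0. Corank 2; j^3 = u^3 is a perfect cube, so E-series; the 4-jet and mu = 6 give E_6.

Type E6, Milnor number mu = 6.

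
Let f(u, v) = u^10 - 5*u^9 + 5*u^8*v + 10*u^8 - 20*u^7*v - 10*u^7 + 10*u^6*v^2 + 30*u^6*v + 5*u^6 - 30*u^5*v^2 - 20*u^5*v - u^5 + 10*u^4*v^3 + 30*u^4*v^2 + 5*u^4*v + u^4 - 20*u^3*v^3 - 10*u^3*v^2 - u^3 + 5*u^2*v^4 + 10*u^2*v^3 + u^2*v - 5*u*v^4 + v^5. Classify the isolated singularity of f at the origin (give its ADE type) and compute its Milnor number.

Type D6, Milnor number mu = 6.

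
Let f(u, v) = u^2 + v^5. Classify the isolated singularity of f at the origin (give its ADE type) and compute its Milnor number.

The Hessian of f at 0 has rank 1. Corank 1: A-series; mu = 4 gives A_4.

Type A_{4}, Milnor number mu = 4.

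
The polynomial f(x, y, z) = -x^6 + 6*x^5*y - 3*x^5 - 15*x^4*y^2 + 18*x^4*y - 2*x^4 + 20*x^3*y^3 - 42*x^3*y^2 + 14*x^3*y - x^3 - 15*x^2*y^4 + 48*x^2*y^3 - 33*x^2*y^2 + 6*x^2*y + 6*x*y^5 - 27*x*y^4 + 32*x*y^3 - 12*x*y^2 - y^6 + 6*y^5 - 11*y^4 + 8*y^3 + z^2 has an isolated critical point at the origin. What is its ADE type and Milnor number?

Type E_{6}, Milnor number mu = 6.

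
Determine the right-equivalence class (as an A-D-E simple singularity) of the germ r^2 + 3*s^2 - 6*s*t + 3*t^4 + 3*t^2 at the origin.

A3

The Hessian of f at 0 is [[6, -6, 0], [-6, 6, 0], [0, 0, 2]] with rank 2, so corank 1. A Groebner basis of the Jacobian ideal J(f) in C{s,t,r} is {t^3, s - t, r}; counting standard monomials gives mu = 3. Corank 1: A-series; mu = 3 gives A_3.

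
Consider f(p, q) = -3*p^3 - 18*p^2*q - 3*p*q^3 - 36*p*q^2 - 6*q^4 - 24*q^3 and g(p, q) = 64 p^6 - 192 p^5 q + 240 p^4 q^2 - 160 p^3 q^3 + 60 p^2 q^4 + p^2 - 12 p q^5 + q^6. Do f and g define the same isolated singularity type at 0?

No.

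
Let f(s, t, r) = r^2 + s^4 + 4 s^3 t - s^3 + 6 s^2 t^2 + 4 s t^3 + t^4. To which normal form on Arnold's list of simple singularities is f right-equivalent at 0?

E6

The Hessian of f at 0 has rank 1. Corank 2; j^3 = -s^3 is a perfect cube, so E-series; the 4-jet and mu = 6 give E_6.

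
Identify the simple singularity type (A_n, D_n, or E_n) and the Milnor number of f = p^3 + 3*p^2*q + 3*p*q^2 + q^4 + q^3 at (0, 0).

Type E_6, Milnor number mu = 6.

The Hessian of f at 0 is [[0, 0], [0, 0]] with rank 0, so corank 2. A Groebner basis of the Jacobian ideal J(f) in C{p,q} is {q^3, p^2 + 2*p*q + q^2}; counting standard monomials gives mu = 6. Corank 2; j^3 = (p + q)^3 is a perfect cube, so E-series; the 4-jet and mu = 6 give E_6.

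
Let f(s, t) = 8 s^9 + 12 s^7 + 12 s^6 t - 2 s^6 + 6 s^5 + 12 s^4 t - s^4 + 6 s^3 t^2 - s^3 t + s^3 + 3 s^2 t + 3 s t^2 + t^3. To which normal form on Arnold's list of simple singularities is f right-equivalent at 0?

E_7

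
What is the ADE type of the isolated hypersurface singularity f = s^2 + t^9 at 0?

A_8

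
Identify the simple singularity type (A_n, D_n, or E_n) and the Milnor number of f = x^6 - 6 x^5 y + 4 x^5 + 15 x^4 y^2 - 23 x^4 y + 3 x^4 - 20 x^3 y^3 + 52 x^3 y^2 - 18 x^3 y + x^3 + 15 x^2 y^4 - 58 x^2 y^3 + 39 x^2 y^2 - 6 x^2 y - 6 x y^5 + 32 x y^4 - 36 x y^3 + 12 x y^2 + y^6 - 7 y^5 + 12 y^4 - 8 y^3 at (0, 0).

The Hessian of f at 0 is [[0, 0], [0, 0]] with rank 0, so corank 2. A Groebner basis of the Jacobian ideal J(f) in C{x,y} is {7*x^2/8 + x*y^3 + 7*x*y^2/4 - 7*x*y/2 - 7*y^3/2 + 7*y^2/2, x^2/2 + x*y^2 - 2*x*y + y^4 - 2*y^3 + 2*y^2, x^3 + 3*x^2/2 - 9*x*y^2 - 6*x*y + 10*y^3 + 6*y^2, x^2*y + x^2/4 - 7*x*y^2/2 - x*y + 3*y^3 + y^2}; counting standard monomials gives mu = 8. Corank 2; j^3 = (x - 2*y)^3 is a perfect cube, so E-series; the 5-jet and mu = 8 give E_8.

Type E_8, Milnor number mu = 8.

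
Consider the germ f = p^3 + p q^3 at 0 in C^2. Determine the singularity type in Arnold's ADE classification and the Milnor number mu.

Type E_{7}, Milnor number mu = 7.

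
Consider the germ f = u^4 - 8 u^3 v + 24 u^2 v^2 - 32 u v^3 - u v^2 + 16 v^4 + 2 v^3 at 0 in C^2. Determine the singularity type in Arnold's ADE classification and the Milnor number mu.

The Hessian of f at 0 is [[0, 0], [0, 0]] with rank 0, so corank 2. A Groebner basis of the Jacobian ideal J(f) in C{u,v} is {u^3 - v^2/4, v^3, u*v - 2*v^2}; counting standard monomials gives mu = 5. Corank 2; j^3 = -v^2*(u - 2*v) has shape L^2 M (L != M), so D-series; mu = 5 gives D_5.

Type D5, Milnor number mu = 5.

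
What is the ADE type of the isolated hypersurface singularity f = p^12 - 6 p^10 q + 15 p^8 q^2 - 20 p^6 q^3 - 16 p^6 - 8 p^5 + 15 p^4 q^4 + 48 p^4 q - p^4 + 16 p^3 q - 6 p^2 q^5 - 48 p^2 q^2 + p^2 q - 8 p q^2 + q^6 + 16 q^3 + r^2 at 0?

The Hessian of f at 0 is [[0, 0, 0], [0, 0, 0], [0, 0, 2]] with rank 1, so corank 2. A Groebner basis of the Jacobian ideal J(f) in C{p,q,r} is {4*p^2/9831 - 91751*p*q/20133888 + q^4 - 26215*q^3/314592 + 19661*q^2/1677824, p^3 + 4096*p^2/16385 - 6553*p*q/6554 + 32*q^3/16385 - 6*q^2/16385, p^2*q + p*q/4 - q^2, -256*p^2/49155 + p*q^2 + 26215*p*q/314592 - 65542*q^3/49155 - 32769*q^2/131080, r}; counting standard monomials gives mu = 7. Corank 2; j^3 = q*(p - 4*q)^2 has shape L^2 M (L != M), so D-series; mu = 7 gives D_7.

D_{7}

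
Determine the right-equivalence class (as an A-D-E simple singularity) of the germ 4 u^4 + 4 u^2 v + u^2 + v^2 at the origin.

The Hessian of f at 0 has rank 2. Corank 0: nondegenerate Morse point, so A_1.

A_{1}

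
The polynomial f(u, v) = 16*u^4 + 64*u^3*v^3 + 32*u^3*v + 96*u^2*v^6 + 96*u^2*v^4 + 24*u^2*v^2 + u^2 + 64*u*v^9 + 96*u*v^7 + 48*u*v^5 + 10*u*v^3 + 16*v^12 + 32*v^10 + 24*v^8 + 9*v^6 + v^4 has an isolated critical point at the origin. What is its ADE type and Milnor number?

The Hessian of f at 0 has rank 1. Corank 1: A-series; mu = 3 gives A_3.

Type A_{3}, Milnor number mu = 3.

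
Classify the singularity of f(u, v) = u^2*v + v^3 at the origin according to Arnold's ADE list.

D_{4}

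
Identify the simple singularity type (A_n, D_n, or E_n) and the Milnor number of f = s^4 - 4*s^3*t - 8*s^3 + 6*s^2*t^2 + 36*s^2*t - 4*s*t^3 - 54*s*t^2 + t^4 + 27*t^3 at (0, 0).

The Hessian of f at 0 has rank 0. Corank 2; j^3 = -(2*s - 3*t)^3 is a perfect cube, so E-series; the 4-jet and mu = 6 give E_6.

Type E_6, Milnor number mu = 6.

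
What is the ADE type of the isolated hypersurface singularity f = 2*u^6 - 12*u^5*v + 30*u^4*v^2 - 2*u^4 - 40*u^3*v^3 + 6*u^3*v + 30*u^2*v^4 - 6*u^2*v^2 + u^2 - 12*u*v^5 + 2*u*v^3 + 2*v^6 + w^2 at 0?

A_5

The Hessian of f at 0 has rank 2. Corank 1: A-series; mu = 5 gives A_5.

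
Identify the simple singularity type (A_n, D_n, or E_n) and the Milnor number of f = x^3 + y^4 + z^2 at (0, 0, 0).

The Hessian of f at 0 has rank 1. Corank 2; j^3 = x^3 is a perfect cube, so E-series; the 4-jet and mu = 6 give E_6.

Type E_{6}, Milnor number mu = 6.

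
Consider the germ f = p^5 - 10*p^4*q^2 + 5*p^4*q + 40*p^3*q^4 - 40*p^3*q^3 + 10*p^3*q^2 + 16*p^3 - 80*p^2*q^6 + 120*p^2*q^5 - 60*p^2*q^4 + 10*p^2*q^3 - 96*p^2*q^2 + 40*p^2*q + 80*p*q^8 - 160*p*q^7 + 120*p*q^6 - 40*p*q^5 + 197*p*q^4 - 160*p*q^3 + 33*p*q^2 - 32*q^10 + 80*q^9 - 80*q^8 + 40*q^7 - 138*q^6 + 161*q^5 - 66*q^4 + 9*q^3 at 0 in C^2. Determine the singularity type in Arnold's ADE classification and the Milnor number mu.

Type D_6, Milnor number mu = 6.

The Hessian of f at 0 is [[0, 0], [0, 0]] with rank 0, so corank 2. A Groebner basis of the Jacobian ideal J(f) in C{p,q} is {p^3 - 442503*p^2/524128 - 2212785*p*q/2096512 - 663957*q^2/2096512, p^2*q + 98349*p^2/131032 + 442683*p*q/524128 + 110727*q^2/524128, -16399*p^2/32758 + p*q^2 - 49257*p*q/131032 - 45*q^2/131032, 10*p^2/16379 - 16349*p*q/32758 + q^3 - 12273*q^2/32758}; counting standard monomials gives mu = 6. Corank 2; j^3 = (p + q)*(4*p + 3*q)^2 has shape L^2 M (L != M), so D-series; mu = 6 gives D_6.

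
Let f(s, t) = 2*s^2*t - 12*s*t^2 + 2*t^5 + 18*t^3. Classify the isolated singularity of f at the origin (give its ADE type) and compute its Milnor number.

The Hessian of f at 0 has rank 0. Corank 2; j^3 = 2*t*(s - 3*t)^2 has shape L^2 M (L != M), so D-series; mu = 6 gives D_6.

Type D_{6}, Milnor number mu = 6.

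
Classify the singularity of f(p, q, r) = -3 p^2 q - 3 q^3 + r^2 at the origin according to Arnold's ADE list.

D_4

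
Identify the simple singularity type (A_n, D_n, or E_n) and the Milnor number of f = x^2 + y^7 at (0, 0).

Type A6, Milnor number mu = 6.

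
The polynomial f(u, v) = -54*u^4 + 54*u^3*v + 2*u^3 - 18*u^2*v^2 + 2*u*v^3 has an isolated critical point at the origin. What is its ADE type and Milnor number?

Type E7, Milnor number mu = 7.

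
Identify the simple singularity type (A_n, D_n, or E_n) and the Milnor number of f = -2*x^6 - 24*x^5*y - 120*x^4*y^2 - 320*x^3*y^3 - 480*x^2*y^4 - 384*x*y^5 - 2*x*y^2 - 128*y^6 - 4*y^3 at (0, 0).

Type D7, Milnor number mu = 7.

The Hessian of f at 0 has rank 0. Corank 2; j^3 = -2*y^2*(x + 2*y) has shape L^2 M (L != M), so D-series; mu = 7 gives D_7.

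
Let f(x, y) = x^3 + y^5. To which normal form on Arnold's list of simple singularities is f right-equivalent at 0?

E_{8}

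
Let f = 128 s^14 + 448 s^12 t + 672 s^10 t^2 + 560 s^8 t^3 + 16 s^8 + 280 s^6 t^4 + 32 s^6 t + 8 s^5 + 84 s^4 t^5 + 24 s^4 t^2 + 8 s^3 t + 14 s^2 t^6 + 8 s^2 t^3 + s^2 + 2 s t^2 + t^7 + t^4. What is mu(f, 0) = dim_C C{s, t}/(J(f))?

6

The Hessian of f at 0 has rank 1. Corank 1: A-series; mu = 6 gives A_6.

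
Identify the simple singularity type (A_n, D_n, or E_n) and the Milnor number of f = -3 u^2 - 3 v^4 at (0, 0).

The Hessian of f at 0 has rank 1. Corank 1: A-series; mu = 3 gives A_3.

Type A_{3}, Milnor number mu = 3.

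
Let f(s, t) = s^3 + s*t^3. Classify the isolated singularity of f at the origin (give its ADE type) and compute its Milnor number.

The Hessian of f at 0 is [[0, 0], [0, 0]] with rank 0, so corank 2. A Groebner basis of the Jacobian ideal J(f) in C{s,t} is {s^3, s*t^2, 3*s^2 + t^3}; counting standard monomials gives mu = 7. Corank 2; j^3 = s^3 is a perfect cube, so E-series; the 4-jet and mu = 7 give E_7.

Type E_7, Milnor number mu = 7.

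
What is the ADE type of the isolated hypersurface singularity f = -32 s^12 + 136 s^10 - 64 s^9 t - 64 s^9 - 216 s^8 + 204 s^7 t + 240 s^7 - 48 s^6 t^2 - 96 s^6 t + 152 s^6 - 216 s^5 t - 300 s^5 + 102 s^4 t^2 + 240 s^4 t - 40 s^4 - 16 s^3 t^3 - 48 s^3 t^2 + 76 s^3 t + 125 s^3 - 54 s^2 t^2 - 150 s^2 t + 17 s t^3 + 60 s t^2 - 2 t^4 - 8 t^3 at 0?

E_7

The Hessian of f at 0 has rank 0. Corank 2; j^3 = (5*s - 2*t)^3 is a perfect cube, so E-series; the 4-jet and mu = 7 give E_7.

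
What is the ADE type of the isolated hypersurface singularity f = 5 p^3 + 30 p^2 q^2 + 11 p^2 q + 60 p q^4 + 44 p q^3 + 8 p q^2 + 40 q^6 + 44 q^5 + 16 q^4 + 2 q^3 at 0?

D_4

The Hessian of f at 0 is [[0, 0], [0, 0]] with rank 0, so corank 2. A Groebner basis of the Jacobian ideal J(f) in C{p,q} is {q^3, p^2 + 2*q^2, p*q - q^2}; counting standard monomials gives mu = 4. Corank 2; j^3 = (p + q)*(5*p^2 + 6*p*q + 2*q^2) splits into three distinct lines over C (the quadratic factor has nonzero discriminant), so D_4.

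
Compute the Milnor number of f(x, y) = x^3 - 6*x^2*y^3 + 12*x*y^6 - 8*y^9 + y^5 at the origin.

8

The Hessian of f at 0 has rank 0. Corank 2; j^3 = x^3 is a perfect cube, so E-series; the 5-jet and mu = 8 give E_8.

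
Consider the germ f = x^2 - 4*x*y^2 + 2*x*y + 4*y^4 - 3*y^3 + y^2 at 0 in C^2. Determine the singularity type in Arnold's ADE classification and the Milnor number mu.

The Hessian of f at 0 is [[2, 2], [2, 2]] with rank 1, so corank 1. A Groebner basis of the Jacobian ideal J(f) in C{x,y} is {y^2, x + y}; counting standard monomials gives mu = 2. Corank 1: A-series; mu = 2 gives A_2.

Type A2, Milnor number mu = 2.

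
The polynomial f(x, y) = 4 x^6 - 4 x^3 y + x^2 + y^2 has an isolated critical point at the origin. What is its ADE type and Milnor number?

Type A_1, Milnor number mu = 1.

The Hessian of f at 0 has rank 2. Corank 0: nondegenerate Morse point, so A_1.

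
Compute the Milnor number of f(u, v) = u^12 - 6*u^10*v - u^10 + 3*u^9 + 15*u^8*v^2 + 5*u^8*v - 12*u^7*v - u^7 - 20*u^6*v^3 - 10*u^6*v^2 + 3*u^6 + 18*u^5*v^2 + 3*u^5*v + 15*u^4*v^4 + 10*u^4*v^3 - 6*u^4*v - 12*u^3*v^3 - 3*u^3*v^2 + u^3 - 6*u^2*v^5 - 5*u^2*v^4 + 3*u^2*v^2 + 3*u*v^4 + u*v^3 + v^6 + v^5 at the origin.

7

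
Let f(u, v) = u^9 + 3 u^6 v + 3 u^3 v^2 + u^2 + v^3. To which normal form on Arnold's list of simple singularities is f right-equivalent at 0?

The Hessian of f at 0 is [[2, 0], [0, 0]] with rank 1, so corank 1. A Groebner basis of the Jacobian ideal J(f) in C{u,v} is {v^2, u}; counting standard monomials gives mu = 2. Corank 1: A-series; mu = 2 gives A_2.

A2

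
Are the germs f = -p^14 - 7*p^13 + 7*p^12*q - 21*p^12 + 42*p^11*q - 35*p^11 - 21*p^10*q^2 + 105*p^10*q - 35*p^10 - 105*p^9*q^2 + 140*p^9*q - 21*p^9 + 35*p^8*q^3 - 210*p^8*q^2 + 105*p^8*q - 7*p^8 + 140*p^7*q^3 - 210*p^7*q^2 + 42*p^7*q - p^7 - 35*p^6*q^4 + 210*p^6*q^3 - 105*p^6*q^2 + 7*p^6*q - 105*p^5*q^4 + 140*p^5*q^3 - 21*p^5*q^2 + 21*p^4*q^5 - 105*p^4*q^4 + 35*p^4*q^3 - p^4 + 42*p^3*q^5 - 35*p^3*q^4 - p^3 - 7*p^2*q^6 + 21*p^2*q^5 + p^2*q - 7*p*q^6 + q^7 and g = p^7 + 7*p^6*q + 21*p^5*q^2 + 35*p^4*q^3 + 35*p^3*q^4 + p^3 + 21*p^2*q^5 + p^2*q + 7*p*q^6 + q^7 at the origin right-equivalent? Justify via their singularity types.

The Hessian of f at 0 has rank 0. Corank 2; j^3 = -p^2*(p - q) has shape L^2 M (L != M), so D-series; mu = 8 gives D_8. The Hessian of g at 0 has rank 0. Corank 2; j^3 = p^2*(p + q) has shape L^2 M (L != M), so D-series; mu = 8 gives D_8. Both have type D_8, hence right-equivalent.

Yes.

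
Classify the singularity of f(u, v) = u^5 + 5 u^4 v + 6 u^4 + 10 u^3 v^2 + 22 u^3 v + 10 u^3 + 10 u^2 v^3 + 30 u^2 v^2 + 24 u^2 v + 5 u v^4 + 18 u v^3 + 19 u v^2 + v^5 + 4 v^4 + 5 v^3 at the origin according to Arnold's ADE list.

D_4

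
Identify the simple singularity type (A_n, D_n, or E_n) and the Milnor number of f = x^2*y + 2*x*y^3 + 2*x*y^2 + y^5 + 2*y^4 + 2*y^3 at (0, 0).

Type D_4, Milnor number mu = 4.

The Hessian of f at 0 is [[0, 0], [0, 0]] with rank 0, so corank 2. A Groebner basis of the Jacobian ideal J(f) in C{x,y} is {y^3, x^2 + 2*y^2, x*y + y^2}; counting standard monomials gives mu = 4. Corank 2; j^3 = y*(x^2 + 2*x*y + 2*y^2) splits into three distinct lines over C (the quadratic factor has nonzero discriminant), so D_4.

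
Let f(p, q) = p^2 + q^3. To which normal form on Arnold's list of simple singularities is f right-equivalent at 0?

The Hessian of f at 0 is [[2, 0], [0, 0]] with rank 1, so corank 1. A Groebner basis of the Jacobian ideal J(f) in C{p,q} is {q^2, p}; counting standard monomials gives mu = 2. Corank 1: A-series; mu = 2 gives A_2.

A_{2}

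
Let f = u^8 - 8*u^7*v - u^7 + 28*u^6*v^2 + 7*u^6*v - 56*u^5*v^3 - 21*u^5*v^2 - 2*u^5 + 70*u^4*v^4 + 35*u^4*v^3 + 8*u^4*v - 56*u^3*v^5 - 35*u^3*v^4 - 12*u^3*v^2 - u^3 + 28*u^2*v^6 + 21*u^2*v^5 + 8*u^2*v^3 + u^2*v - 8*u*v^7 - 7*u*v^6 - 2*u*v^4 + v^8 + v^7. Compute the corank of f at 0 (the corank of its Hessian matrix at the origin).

2

Hessian at 0 has rank 0.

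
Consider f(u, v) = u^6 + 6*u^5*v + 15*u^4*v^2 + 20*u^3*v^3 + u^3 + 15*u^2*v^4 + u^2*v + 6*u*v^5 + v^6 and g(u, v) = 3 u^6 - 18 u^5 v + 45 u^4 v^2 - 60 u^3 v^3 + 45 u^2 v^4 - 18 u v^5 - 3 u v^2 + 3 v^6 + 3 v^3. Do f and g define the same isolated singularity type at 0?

The Hessian of f at 0 is [[0, 0], [0, 0]] with rank 0, so corank 2. A Groebner basis of the Jacobian ideal J(f) in C{u,v} is {-u*v/6 + v^5, u*v^2, u^2 + u*v}; counting standard monomials gives mu = 7. Corank 2; j^3 = u^2*(u + v) has shape L^2 M (L != M), so D-series; mu = 7 gives D_7. The Hessian of g at 0 is [[0, 0], [0, 0]] with rank 0, so corank 2. A Groebner basis of the Jacobian ideal J(g) in C{u,v} is {u^5 - v^2/6, v^3, u*v - v^2}; counting standard monomials gives mu = 7. Corank 2; j^3 = -3*v^2*(u - v) has shape L^2 M (L != M), so D-series; mu = 7 gives D_7. Both have type D_7, hence right-equivalent.

Yes.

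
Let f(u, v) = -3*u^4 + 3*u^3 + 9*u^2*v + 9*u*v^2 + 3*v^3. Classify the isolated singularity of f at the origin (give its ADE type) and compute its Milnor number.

The Hessian of f at 0 has rank 0. Corank 2; j^3 = 3*(u + v)^3 is a perfect cube, so E-series; the 4-jet and mu = 6 give E_6.

Type E6, Milnor number mu = 6.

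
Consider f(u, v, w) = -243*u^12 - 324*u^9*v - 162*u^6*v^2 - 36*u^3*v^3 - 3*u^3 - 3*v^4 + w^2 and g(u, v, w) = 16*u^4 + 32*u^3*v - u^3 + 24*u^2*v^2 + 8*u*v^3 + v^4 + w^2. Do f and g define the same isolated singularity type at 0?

The Hessian of f at 0 has rank 1. Corank 2; j^3 = -3*u^3 is a perfect cube, so E-series; the 4-jet and mu = 6 give E_6. The Hessian of g at 0 has rank 1. Corank 2; j^3 = -u^3 is a perfect cube, so E-series; the 4-jet and mu = 6 give E_6. Both have type E_6, hence right-equivalent.

Yes.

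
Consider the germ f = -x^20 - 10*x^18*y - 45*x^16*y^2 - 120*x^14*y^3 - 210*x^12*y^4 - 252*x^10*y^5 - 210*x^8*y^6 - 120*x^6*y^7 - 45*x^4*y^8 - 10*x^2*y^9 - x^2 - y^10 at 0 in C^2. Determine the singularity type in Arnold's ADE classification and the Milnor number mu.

Type A9, Milnor number mu = 9.

The Hessian of f at 0 is [[-2, 0], [0, 0]] with rank 1, so corank 1. A Groebner basis of the Jacobian ideal J(f) in C{x,y} is {y^9, x}; counting standard monomials gives mu = 9. Corank 1: A-series; mu = 9 gives A_9.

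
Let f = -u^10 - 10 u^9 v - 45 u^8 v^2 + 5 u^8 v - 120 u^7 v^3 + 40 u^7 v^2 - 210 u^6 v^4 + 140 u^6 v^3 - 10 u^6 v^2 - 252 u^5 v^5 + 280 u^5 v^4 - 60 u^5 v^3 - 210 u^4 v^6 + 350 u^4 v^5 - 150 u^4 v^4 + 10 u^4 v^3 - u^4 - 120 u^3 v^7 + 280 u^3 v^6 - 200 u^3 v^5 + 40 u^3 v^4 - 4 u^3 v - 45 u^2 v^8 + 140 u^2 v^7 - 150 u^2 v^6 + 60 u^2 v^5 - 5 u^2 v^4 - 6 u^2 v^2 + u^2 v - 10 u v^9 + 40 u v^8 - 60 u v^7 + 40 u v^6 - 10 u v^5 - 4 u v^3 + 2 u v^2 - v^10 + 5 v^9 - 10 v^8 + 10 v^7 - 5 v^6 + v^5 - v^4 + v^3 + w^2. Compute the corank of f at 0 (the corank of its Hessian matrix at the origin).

Hessian at 0 has rank 1.

2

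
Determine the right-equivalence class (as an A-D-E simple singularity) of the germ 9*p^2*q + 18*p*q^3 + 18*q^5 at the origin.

The Hessian of f at 0 has rank 0. Corank 2; j^3 = 9*p^2*q has shape L^2 M (L != M), so D-series; mu = 6 gives D_6.

D_6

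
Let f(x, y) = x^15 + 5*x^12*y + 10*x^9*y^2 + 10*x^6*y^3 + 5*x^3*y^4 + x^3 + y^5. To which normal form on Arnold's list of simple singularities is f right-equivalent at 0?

The Hessian of f at 0 has rank 0. Corank 2; j^3 = x^3 is a perfect cube, so E-series; the 5-jet and mu = 8 give E_8.

E_{8}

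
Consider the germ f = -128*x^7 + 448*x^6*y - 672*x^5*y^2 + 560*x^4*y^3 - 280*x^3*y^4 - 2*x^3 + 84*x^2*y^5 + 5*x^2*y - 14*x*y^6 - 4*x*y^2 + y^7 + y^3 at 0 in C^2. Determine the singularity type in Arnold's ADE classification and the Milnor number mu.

Type D8, Milnor number mu = 8.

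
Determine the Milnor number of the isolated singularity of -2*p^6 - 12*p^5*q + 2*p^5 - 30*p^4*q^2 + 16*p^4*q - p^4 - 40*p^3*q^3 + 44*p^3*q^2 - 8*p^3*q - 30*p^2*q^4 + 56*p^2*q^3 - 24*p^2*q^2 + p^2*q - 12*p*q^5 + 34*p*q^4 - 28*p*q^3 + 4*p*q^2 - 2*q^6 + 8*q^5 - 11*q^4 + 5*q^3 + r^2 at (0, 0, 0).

The Hessian of f at 0 is [[0, 0, 0], [0, 0, 0], [0, 0, 2]] with rank 1, so corank 2. A Groebner basis of the Jacobian ideal J(f) in C{p,q,r} is {q^3, p^2 - q^2, p*q + 2*q^2, r}; counting standard monomials gives mu = 4. Corank 2; j^3 = q*(p^2 + 4*p*q + 5*q^2) splits into three distinct lines over C (the quadratic factor has nonzero discriminant), so D_4.

4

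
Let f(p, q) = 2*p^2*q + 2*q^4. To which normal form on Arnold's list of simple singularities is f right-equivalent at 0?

The Hessian of f at 0 has rank 0. Corank 2; j^3 = 2*p^2*q has shape L^2 M (L != M), so D-series; mu = 5 gives D_5.

D5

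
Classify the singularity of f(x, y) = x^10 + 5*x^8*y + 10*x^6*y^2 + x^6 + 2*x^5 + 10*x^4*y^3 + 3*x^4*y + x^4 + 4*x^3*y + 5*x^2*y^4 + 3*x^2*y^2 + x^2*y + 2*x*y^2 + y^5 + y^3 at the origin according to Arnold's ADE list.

D_{6}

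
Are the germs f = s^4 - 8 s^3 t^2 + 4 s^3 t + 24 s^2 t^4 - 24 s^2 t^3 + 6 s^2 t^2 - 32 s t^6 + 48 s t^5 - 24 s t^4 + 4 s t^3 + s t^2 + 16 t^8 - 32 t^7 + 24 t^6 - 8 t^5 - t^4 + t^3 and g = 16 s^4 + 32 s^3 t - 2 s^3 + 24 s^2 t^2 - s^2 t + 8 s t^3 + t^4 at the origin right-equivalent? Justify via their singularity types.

Yes.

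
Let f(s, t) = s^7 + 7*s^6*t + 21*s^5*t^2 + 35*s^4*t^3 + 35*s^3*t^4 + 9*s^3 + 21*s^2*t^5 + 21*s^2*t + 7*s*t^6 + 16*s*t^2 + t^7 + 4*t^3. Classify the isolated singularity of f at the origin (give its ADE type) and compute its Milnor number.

The Hessian of f at 0 is [[0, 0], [0, 0]] with rank 0, so corank 2. A Groebner basis of the Jacobian ideal J(f) in C{s,t} is {-2187*s*t/7 + t^6 - 1458*t^2/7, s*t^2 + 2*t^3/3, s^2 + 5*s*t/3 + 2*t^2/3}; counting standard monomials gives mu = 8. Corank 2; j^3 = (s + t)*(3*s + 2*t)^2 has shape L^2 M (L != M), so D-series; mu = 8 gives D_8.

Type D8, Milnor number mu = 8.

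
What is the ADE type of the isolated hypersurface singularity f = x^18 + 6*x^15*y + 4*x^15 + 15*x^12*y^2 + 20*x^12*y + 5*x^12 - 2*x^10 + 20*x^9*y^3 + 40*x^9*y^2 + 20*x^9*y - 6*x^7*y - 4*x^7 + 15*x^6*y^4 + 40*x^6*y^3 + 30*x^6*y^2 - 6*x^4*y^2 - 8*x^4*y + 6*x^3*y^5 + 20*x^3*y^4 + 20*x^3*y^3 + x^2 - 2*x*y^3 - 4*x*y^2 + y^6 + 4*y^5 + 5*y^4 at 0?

A_3

The Hessian of f at 0 is [[2, 0], [0, 0]] with rank 1, so corank 1. A Groebner basis of the Jacobian ideal J(f) in C{x,y} is {x^2, x*y, -x/2 + y^2}; counting standard monomials gives mu = 3. Corank 1: A-series; mu = 3 gives A_3.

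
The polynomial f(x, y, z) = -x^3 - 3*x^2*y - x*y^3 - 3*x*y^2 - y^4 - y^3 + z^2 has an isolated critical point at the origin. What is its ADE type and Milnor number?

The Hessian of f at 0 has rank 1. Corank 2; j^3 = -(x + y)^3 is a perfect cube, so E-series; the 4-jet and mu = 7 give E_7.

Type E_{7}, Milnor number mu = 7.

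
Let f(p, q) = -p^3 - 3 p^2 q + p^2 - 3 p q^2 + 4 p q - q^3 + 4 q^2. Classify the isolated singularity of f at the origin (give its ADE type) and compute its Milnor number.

The Hessian of f at 0 is [[2, 4], [4, 8]] with rank 1, so corank 1. A Groebner basis of the Jacobian ideal J(f) in C{p,q} is {q^2, p + 2*q}; counting standard monomials gives mu = 2. Corank 1: A-series; mu = 2 gives A_2.

Type A2, Milnor number mu = 2.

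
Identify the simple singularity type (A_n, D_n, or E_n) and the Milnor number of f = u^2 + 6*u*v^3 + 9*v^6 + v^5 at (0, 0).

Type A4, Milnor number mu = 4.

The Hessian of f at 0 is [[2, 0], [0, 0]] with rank 1, so corank 1. A Groebner basis of the Jacobian ideal J(f) in C{u,v} is {u/3 + v^3, u^2, u*v}; counting standard monomials gives mu = 4. Corank 1: A-series; mu = 4 gives A_4.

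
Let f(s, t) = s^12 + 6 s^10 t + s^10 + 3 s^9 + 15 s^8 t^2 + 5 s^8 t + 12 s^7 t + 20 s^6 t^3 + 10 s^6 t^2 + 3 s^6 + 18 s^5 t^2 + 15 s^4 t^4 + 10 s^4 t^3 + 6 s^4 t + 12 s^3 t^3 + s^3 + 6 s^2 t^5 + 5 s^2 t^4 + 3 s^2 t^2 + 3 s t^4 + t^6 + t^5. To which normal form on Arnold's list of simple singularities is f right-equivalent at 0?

E8

The Hessian of f at 0 has rank 0. Corank 2; j^3 = s^3 is a perfect cube, so E-series; the 5-jet and mu = 8 give E_8.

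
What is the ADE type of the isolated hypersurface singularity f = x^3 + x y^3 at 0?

The Hessian of f at 0 is [[0, 0], [0, 0]] with rank 0, so corank 2. A Groebner basis of the Jacobian ideal J(f) in C{x,y} is {x^3, x*y^2, 3*x^2 + y^3}; counting standard monomials gives mu = 7. Corank 2; j^3 = x^3 is a perfect cube, so E-series; the 4-jet and mu = 7 give E_7.

E_{7}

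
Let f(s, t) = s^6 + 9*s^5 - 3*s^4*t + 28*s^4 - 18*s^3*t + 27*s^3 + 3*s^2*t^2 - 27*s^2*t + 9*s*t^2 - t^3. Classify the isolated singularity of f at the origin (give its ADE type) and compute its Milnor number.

The Hessian of f at 0 is [[0, 0], [0, 0]] with rank 0, so corank 2. A Groebner basis of the Jacobian ideal J(f) in C{s,t} is {s^3, s^2*t - 9*s^2/2 + 3*s*t - t^2/2, -27*s^2 + s*t^2 + 18*s*t - 3*t^2, -243*s^2/2 + 81*s*t + t^3 - 27*t^2/2}; counting standard monomials gives mu = 6. Corank 2; j^3 = (3*s - t)^3 is a perfect cube, so E-series; the 4-jet and mu = 6 give E_6.

Type E_{6}, Milnor number mu = 6.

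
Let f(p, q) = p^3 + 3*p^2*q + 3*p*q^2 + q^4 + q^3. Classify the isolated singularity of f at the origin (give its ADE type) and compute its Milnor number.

The Hessian of f at 0 has rank 0. Corank 2; j^3 = (p + q)^3 is a perfect cube, so E-series; the 4-jet and mu = 6 give E_6.

Type E_6, Milnor number mu = 6.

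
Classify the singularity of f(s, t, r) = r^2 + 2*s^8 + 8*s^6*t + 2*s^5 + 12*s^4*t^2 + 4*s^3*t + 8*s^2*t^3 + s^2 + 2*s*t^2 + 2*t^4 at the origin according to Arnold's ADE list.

A_{3}

The Hessian of f at 0 has rank 2. Corank 1: A-series; mu = 3 gives A_3.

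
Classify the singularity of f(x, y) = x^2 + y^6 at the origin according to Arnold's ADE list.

A_5

The Hessian of f at 0 has rank 1. Corank 1: A-series; mu = 5 gives A_5.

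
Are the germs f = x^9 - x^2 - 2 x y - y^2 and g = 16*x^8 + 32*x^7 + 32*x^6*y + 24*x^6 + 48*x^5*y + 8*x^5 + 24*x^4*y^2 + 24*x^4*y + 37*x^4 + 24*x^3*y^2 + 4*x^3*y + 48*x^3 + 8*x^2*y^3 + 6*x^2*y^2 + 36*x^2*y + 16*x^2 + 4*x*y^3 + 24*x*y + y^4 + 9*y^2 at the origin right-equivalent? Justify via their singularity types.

The Hessian of f at 0 has rank 1. Corank 1: A-series; mu = 8 gives A_8. The Hessian of g at 0 has rank 1. Corank 1: A-series; mu = 3 gives A_3. f is A_8 but g is A_3, hence not right-equivalent.

No.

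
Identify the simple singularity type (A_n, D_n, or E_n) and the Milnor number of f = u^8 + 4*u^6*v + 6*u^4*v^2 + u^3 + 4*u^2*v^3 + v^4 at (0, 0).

Type E_{6}, Milnor number mu = 6.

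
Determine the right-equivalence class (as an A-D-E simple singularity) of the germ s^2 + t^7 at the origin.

The Hessian of f at 0 is [[2, 0], [0, 0]] with rank 1, so corank 1. A Groebner basis of the Jacobian ideal J(f) in C{s,t} is {t^6, s}; counting standard monomials gives mu = 6. Corank 1: A-series; mu = 6 gives A_6.

A_6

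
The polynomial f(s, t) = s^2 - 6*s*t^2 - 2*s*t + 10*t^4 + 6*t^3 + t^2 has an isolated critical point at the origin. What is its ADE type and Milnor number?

Type A_3, Milnor number mu = 3.

The Hessian of f at 0 has rank 1. Corank 1: A-series; mu = 3 gives A_3.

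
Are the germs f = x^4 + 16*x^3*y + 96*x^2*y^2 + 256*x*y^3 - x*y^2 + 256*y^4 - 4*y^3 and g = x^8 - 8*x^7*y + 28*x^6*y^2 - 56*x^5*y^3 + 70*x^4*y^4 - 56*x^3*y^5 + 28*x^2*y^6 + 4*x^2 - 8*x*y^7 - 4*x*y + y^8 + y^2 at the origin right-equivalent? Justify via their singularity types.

No.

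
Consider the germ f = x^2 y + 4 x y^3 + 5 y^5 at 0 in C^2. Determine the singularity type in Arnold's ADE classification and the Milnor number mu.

The Hessian of f at 0 has rank 0. Corank 2; j^3 = x^2*y has shape L^2 M (L != M), so D-series; mu = 6 gives D_6.

Type D6, Milnor number mu = 6.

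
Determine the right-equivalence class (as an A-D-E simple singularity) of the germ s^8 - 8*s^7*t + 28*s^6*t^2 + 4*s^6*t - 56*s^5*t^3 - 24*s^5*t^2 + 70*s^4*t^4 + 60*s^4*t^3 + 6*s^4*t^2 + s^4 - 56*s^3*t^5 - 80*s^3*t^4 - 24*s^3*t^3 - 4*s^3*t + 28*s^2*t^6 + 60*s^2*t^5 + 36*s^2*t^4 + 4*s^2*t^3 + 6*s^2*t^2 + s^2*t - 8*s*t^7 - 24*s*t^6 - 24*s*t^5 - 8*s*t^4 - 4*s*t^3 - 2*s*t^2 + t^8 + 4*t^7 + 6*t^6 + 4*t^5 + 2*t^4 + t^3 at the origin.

D5

The Hessian of f at 0 is [[0, 0], [0, 0]] with rank 0, so corank 2. A Groebner basis of the Jacobian ideal J(f) in C{s,t} is {s^3 + s^2/4 - t^2/4, s^2/4 + t^3 - t^2/4, s*t - t^2}; counting standard monomials gives mu = 5. Corank 2; j^3 = t*(s - t)^2 has shape L^2 M (L != M), so D-series; mu = 5 gives D_5.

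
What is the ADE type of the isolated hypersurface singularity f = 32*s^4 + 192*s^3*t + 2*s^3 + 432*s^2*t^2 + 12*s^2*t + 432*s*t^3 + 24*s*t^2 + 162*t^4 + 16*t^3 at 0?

E6

The Hessian of f at 0 has rank 0. Corank 2; j^3 = 2*(s + 2*t)^3 is a perfect cube, so E-series; the 4-jet and mu = 6 give E_6.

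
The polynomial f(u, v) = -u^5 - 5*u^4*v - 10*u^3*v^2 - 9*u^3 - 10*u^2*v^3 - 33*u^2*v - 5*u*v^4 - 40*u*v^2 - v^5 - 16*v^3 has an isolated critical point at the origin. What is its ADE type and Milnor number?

Type D6, Milnor number mu = 6.

The Hessian of f at 0 has rank 0. Corank 2; j^3 = -(u + v)*(3*u + 4*v)^2 has shape L^2 M (L != M), so D-series; mu = 6 gives D_6.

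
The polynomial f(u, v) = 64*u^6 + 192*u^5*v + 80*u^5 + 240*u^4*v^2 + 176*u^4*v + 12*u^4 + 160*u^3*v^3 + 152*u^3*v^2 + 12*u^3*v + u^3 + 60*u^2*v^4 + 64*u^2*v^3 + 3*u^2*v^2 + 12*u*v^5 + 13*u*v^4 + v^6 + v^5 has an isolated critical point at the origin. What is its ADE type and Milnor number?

Type E_8, Milnor number mu = 8.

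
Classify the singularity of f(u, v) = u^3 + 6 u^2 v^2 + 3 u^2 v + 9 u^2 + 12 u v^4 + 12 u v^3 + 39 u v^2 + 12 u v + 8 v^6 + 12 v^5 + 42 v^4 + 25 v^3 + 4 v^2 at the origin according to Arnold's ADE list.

A_2

The Hessian of f at 0 is [[18, 12], [12, 8]] with rank 1, so corank 1. A Groebner basis of the Jacobian ideal J(f) in C{u,v} is {v^2, u + 2*v/3}; counting standard monomials gives mu = 2. Corank 1: A-series; mu = 2 gives A_2.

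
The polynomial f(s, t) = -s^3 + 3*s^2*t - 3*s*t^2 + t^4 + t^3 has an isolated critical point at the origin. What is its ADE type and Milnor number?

The Hessian of f at 0 has rank 0. Corank 2; j^3 = -(s - t)^3 is a perfect cube, so E-series; the 4-jet and mu = 6 give E_6.

Type E_{6}, Milnor number mu = 6.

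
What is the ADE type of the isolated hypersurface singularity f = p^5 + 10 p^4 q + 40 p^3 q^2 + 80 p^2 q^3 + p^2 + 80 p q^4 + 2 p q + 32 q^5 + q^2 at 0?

A_{4}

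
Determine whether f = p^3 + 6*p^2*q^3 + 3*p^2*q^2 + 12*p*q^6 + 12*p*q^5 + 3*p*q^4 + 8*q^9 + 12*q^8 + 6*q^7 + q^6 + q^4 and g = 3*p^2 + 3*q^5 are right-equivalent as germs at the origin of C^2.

The Hessian of f at 0 has rank 0. Corank 2; j^3 = p^3 is a perfect cube, so E-series; the 4-jet and mu = 6 give E_6. The Hessian of g at 0 has rank 1. Corank 1: A-series; mu = 4 gives A_4. f is E_6 but g is A_4, hence not right-equivalent.

No.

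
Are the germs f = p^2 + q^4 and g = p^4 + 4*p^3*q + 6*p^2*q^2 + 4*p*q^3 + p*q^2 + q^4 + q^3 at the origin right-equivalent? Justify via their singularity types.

No.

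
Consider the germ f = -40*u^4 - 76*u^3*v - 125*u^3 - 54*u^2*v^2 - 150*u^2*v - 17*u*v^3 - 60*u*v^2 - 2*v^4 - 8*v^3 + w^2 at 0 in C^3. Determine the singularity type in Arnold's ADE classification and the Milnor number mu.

Type E_7, Milnor number mu = 7.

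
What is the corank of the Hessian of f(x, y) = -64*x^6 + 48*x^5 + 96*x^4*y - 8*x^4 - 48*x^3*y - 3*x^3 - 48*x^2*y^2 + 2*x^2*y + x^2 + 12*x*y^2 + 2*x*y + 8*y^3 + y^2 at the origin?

1

The Hessian at 0 is [[2, 2], [2, 2]] of rank 1; hence corank 1.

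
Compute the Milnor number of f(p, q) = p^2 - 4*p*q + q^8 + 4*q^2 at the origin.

7

The Hessian of f at 0 is [[2, -4], [-4, 8]] with rank 1, so corank 1. A Groebner basis of the Jacobian ideal J(f) in C{p,q} is {q^7, p - 2*q}; counting standard monomials gives mu = 7. Corank 1: A-series; mu = 7 gives A_7.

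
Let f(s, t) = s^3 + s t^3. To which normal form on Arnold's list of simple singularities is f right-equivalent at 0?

E7

The Hessian of f at 0 has rank 0. Corank 2; j^3 = s^3 is a perfect cube, so E-series; the 4-jet and mu = 7 give E_7.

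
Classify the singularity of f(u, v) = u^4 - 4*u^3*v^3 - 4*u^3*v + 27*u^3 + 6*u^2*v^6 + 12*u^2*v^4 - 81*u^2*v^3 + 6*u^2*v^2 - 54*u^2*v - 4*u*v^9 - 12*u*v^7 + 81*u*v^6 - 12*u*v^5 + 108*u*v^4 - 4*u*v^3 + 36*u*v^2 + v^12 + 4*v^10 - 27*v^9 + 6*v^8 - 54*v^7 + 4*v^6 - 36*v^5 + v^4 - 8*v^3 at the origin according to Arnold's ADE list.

E_{6}

The Hessian of f at 0 has rank 0. Corank 2; j^3 = (3*u - 2*v)^3 is a perfect cube, so E-series; the 4-jet and mu = 6 give E_6.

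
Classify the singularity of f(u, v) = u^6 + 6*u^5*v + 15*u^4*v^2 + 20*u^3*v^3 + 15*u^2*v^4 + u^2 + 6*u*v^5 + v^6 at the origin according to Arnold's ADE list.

A_{5}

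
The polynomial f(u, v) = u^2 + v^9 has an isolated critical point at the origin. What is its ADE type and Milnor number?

Type A_{8}, Milnor number mu = 8.

The Hessian of f at 0 has rank 1. Corank 1: A-series; mu = 8 gives A_8.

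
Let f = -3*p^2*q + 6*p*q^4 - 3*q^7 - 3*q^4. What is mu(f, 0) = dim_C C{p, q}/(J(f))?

The Hessian of f at 0 has rank 0. Corank 2; j^3 = -3*p^2*q has shape L^2 M (L != M), so D-series; mu = 5 gives D_5.

5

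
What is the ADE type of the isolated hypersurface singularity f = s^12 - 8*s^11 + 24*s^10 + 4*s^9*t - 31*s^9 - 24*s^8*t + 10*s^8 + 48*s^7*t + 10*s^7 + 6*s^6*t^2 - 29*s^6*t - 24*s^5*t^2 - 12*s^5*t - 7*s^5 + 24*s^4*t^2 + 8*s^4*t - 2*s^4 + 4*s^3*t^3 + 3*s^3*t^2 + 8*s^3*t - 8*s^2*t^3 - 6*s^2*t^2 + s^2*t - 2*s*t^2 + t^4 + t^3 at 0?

The Hessian of f at 0 is [[0, 0], [0, 0]] with rank 0, so corank 2. A Groebner basis of the Jacobian ideal J(f) in C{s,t} is {s*t^2 + s*t/2 - t^2/2, s*t/2 + t^3 - t^2/2, s^2 - 4*s*t + 3*t^2}; counting standard monomials gives mu = 5. Corank 2; j^3 = t*(s - t)^2 has shape L^2 M (L != M), so D-series; mu = 5 gives D_5.

D_{5}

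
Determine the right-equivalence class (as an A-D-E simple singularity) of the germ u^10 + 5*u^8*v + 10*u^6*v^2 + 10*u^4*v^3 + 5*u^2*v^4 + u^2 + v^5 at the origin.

The Hessian of f at 0 has rank 1. Corank 1: A-series; mu = 4 gives A_4.

A_{4}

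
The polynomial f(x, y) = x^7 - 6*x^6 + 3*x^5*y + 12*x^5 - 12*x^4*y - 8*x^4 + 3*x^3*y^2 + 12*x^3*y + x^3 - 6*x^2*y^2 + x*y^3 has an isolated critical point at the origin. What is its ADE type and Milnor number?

The Hessian of f at 0 is [[0, 0], [0, 0]] with rank 0, so corank 2. A Groebner basis of the Jacobian ideal J(f) in C{x,y} is {3*x^2/4 + y^4 + y^3/4, x^3, x^2*y - x^2/4 - y^3/12, -x^2 + x*y^2 - y^3/3}; counting standard monomials gives mu = 7. Corank 2; j^3 = x^3 is a perfect cube, so E-series; the 4-jet and mu = 7 give E_7.

Type E_{7}, Milnor number mu = 7.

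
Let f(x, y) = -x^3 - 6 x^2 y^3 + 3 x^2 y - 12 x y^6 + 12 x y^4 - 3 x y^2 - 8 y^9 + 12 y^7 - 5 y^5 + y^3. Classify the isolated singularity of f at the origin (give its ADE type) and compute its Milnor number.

Type E_{8}, Milnor number mu = 8.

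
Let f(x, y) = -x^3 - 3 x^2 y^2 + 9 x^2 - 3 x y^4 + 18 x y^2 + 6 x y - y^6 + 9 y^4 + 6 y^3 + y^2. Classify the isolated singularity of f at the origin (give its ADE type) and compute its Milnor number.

The Hessian of f at 0 has rank 1. Corank 1: A-series; mu = 2 gives A_2.

Type A_{2}, Milnor number mu = 2.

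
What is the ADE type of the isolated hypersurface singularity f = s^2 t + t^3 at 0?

D_4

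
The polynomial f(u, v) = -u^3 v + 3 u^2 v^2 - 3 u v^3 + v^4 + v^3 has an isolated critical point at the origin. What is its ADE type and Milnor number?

The Hessian of f at 0 has rank 0. Corank 2; j^3 = v^3 is a perfect cube, so E-series; the 4-jet and mu = 7 give E_7.

Type E_{7}, Milnor number mu = 7.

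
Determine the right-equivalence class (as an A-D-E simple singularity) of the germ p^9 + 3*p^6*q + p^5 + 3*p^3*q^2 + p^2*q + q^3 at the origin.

The Hessian of f at 0 has rank 0. Corank 2; j^3 = q*(p^2 + q^2) splits into three distinct lines over C (the quadratic factor has nonzero discriminant), so D_4.

D_4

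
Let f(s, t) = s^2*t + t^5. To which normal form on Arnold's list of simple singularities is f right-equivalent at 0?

D_6

The Hessian of f at 0 is [[0, 0], [0, 0]] with rank 0, so corank 2. A Groebner basis of the Jacobian ideal J(f) in C{s,t} is {s^2/5 + t^4, s^3, s*t}; counting standard monomials gives mu = 6. Corank 2; j^3 = s^2*t has shape L^2 M (L != M), so D-series; mu = 6 gives D_6.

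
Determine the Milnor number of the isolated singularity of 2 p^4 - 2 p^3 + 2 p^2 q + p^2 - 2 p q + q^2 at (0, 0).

3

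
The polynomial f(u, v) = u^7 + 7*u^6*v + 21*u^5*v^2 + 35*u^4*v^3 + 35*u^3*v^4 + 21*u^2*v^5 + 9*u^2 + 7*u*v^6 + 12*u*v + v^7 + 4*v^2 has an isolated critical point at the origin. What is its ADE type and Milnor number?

Type A_{6}, Milnor number mu = 6.

The Hessian of f at 0 has rank 1. Corank 1: A-series; mu = 6 gives A_6.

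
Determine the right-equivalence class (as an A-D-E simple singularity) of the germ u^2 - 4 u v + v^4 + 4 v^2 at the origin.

The Hessian of f at 0 has rank 1. Corank 1: A-series; mu = 3 gives A_3.

A_{3}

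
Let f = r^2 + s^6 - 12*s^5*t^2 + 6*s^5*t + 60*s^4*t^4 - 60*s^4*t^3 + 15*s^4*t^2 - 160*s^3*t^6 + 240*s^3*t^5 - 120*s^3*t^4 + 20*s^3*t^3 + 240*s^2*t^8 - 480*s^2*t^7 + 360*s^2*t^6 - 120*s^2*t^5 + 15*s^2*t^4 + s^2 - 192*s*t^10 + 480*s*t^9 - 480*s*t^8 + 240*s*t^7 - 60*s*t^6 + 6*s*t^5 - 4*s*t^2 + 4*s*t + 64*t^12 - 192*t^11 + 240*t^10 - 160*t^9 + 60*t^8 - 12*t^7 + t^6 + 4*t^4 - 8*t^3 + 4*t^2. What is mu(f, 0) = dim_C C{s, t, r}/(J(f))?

The Hessian of f at 0 has rank 2. Corank 1: A-series; mu = 5 gives A_5.

5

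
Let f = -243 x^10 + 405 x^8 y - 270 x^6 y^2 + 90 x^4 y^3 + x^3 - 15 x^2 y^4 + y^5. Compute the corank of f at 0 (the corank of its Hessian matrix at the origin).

2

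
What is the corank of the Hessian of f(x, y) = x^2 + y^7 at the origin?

1

Hessian at 0 has rank 1.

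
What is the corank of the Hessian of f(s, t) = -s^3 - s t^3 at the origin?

2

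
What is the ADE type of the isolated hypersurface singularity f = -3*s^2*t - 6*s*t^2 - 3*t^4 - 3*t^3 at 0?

D_{5}

The Hessian of f at 0 has rank 0. Corank 2; j^3 = -3*t*(s + t)^2 has shape L^2 M (L != M), so D-series; mu = 5 gives D_5.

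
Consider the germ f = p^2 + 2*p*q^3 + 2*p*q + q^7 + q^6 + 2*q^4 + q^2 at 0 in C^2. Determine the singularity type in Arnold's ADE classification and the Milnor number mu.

Type A_6, Milnor number mu = 6.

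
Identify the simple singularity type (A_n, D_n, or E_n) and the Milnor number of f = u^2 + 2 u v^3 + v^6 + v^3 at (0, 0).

Type A_{2}, Milnor number mu = 2.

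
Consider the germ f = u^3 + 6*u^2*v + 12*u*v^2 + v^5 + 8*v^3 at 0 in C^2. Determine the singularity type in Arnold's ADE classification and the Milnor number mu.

The Hessian of f at 0 has rank 0. Corank 2; j^3 = (u + 2*v)^3 is a perfect cube, so E-series; the 5-jet and mu = 8 give E_8.

Type E8, Milnor number mu = 8.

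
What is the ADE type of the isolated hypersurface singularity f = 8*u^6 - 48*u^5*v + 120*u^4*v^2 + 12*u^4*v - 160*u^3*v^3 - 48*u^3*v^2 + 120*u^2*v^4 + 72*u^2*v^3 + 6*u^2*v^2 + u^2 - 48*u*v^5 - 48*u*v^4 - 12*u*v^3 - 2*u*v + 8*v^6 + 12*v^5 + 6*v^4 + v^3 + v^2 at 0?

A_{2}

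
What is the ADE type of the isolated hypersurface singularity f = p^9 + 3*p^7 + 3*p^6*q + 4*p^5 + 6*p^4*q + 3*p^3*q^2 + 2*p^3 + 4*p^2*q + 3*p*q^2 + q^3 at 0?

D_4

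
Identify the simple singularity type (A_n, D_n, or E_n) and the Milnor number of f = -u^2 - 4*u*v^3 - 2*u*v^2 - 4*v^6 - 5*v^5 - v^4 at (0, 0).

Type A_4, Milnor number mu = 4.

The Hessian of f at 0 is [[-2, 0], [0, 0]] with rank 1, so corank 1. A Groebner basis of the Jacobian ideal J(f) in C{u,v} is {u/2 + v^3 + v^2/2, u^2, u*v - u/2 - v^2/2}; counting standard monomials gives mu = 4. Corank 1: A-series; mu = 4 gives A_4.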